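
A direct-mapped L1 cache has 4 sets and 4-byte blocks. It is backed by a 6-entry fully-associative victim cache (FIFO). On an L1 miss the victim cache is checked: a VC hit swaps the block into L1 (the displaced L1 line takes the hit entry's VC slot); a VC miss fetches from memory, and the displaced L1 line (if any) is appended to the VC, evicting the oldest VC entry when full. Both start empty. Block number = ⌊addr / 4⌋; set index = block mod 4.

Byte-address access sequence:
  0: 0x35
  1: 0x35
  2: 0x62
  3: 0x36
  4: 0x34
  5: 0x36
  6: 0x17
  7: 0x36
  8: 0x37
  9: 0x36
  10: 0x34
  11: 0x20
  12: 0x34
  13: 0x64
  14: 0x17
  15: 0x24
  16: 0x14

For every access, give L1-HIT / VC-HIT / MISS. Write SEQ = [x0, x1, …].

SEQ = [MISS, L1-HIT, MISS, L1-HIT, L1-HIT, L1-HIT, MISS, VC-HIT, L1-HIT, L1-HIT, L1-HIT, MISS, L1-HIT, MISS, VC-HIT, MISS, VC-HIT]

#0 0x35→b13/s1 MISS; vc=[]
#1 0x35→b13/s1 L1-HIT; vc=[]
#2 0x62→b24/s0 MISS; vc=[]
#3 0x36→b13/s1 L1-HIT; vc=[]
#4 0x34→b13/s1 L1-HIT; vc=[]
#5 0x36→b13/s1 L1-HIT; vc=[]
#6 0x17→b5/s1 MISS; vc=[13]
#7 0x36→b13/s1 VC-HIT; vc=[5]
#8 0x37→b13/s1 L1-HIT; vc=[5]
#9 0x36→b13/s1 L1-HIT; vc=[5]
#10 0x34→b13/s1 L1-HIT; vc=[5]
#11 0x20→b8/s0 MISS; vc=[5,24]
#12 0x34→b13/s1 L1-HIT; vc=[5,24]
#13 0x64→b25/s1 MISS; vc=[5,24,13]
#14 0x17→b5/s1 VC-HIT; vc=[25,24,13]
#15 0x24→b9/s1 MISS; vc=[25,24,13,5]
#16 0x14→b5/s1 VC-HIT; vc=[25,24,13,9]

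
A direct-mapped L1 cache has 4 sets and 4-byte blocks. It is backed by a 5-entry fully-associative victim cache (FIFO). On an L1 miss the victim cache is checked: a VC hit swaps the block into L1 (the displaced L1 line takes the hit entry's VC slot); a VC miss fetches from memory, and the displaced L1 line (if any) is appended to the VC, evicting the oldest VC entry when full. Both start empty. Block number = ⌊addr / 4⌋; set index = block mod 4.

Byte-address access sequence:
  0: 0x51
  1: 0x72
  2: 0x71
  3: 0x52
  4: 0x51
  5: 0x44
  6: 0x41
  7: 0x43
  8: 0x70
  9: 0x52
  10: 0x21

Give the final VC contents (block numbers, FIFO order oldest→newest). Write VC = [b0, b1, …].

VC = [16, 28, 20]

#0 0x51→b20/s0 MISS; vc=[]
#1 0x72→b28/s0 MISS; vc=[20]
#2 0x71→b28/s0 L1-HIT; vc=[20]
#3 0x52→b20/s0 VC-HIT; vc=[28]
#4 0x51→b20/s0 L1-HIT; vc=[28]
#5 0x44→b17/s1 MISS; vc=[28]
#6 0x41→b16/s0 MISS; vc=[28,20]
#7 0x43→b16/s0 L1-HIT; vc=[28,20]
#8 0x70→b28/s0 VC-HIT; vc=[16,20]
#9 0x52→b20/s0 VC-HIT; vc=[16,28]
#10 0x21→b8/s0 MISS; vc=[16,28,20]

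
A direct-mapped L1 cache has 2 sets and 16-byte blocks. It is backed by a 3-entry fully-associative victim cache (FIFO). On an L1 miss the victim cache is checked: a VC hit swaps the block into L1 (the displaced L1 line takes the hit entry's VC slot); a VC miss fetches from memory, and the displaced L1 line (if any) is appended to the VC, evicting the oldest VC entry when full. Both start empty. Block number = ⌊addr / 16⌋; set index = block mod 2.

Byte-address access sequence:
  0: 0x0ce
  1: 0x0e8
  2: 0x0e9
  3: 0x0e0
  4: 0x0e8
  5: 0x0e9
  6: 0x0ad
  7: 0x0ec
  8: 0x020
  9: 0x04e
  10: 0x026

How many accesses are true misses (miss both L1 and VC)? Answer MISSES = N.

#0 0xce→b12/s0 MISS; vc=[]
#1 0xe8→b14/s0 MISS; vc=[12]
#2 0xe9→b14/s0 L1-HIT; vc=[12]
#3 0xe0→b14/s0 L1-HIT; vc=[12]
#4 0xe8→b14/s0 L1-HIT; vc=[12]
#5 0xe9→b14/s0 L1-HIT; vc=[12]
#6 0xad→b10/s0 MISS; vc=[12,14]
#7 0xec→b14/s0 VC-HIT; vc=[12,10]
#8 0x20→b2/s0 MISS; vc=[12,10,14]
#9 0x4e→b4/s0 MISS; vc=[10,14,2]
#10 0x26→b2/s0 VC-HIT; vc=[10,14,4]

MISSES = 5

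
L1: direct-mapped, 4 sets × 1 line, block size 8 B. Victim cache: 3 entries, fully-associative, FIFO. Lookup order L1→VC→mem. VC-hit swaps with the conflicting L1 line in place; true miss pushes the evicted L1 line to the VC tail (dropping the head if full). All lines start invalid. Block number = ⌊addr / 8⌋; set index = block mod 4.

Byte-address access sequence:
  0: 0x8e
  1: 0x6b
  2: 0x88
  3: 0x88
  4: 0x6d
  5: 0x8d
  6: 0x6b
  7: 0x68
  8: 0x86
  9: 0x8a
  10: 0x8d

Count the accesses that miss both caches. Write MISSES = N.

#0 0x8e→b17/s1 MISS; vc=[]
#1 0x6b→b13/s1 MISS; vc=[17]
#2 0x88→b17/s1 VC-HIT; vc=[13]
#3 0x88→b17/s1 L1-HIT; vc=[13]
#4 0x6d→b13/s1 VC-HIT; vc=[17]
#5 0x8d→b17/s1 VC-HIT; vc=[13]
#6 0x6b→b13/s1 VC-HIT; vc=[17]
#7 0x68→b13/s1 L1-HIT; vc=[17]
#8 0x86→b16/s0 MISS; vc=[17]
#9 0x8a→b17/s1 VC-HIT; vc=[13]
#10 0x8d→b17/s1 L1-HIT; vc=[13]

MISSES = 3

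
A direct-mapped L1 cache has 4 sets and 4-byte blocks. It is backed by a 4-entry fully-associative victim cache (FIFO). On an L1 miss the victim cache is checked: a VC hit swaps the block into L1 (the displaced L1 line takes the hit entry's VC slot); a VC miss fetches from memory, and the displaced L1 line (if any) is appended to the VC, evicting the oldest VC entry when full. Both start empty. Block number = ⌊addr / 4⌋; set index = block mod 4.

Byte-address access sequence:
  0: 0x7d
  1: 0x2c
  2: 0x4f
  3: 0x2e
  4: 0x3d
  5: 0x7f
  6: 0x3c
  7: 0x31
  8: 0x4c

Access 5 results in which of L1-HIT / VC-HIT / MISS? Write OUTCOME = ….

OUTCOME = VC-HIT

#0 0x7d→b31/s3 MISS; vc=[]
#1 0x2c→b11/s3 MISS; vc=[31]
#2 0x4f→b19/s3 MISS; vc=[31,11]
#3 0x2e→b11/s3 VC-HIT; vc=[31,19]
#4 0x3d→b15/s3 MISS; vc=[31,19,11]
#5 0x7f→b31/s3 VC-HIT; vc=[15,19,11]
#6 0x3c→b15/s3 VC-HIT; vc=[31,19,11]
#7 0x31→b12/s0 MISS; vc=[31,19,11]
#8 0x4c→b19/s3 VC-HIT; vc=[31,15,11]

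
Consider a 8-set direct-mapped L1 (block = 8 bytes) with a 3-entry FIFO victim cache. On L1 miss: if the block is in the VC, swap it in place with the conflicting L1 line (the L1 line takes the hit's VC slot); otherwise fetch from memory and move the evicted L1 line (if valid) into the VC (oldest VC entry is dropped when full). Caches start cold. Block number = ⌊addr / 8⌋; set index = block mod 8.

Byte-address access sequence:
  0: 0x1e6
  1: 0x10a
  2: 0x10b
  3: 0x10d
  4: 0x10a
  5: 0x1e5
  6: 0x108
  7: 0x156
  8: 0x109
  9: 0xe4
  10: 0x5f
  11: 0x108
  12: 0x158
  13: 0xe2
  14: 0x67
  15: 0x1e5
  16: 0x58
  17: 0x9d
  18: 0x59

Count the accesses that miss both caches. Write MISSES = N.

MISSES = 8

0: 0x1e6 (blk 60, set 4) → MISS  vc=[]
1: 0x10a (blk 33, set 1) → MISS  vc=[]
2: 0x10b (blk 33, set 1) → L1-HIT  vc=[]
3: 0x10d (blk 33, set 1) → L1-HIT  vc=[]
4: 0x10a (blk 33, set 1) → L1-HIT  vc=[]
5: 0x1e5 (blk 60, set 4) → L1-HIT  vc=[]
6: 0x108 (blk 33, set 1) → L1-HIT  vc=[]
7: 0x156 (blk 42, set 2) → MISS  vc=[]
8: 0x109 (blk 33, set 1) → L1-HIT  vc=[]
9: 0xe4 (blk 28, set 4) → MISS  vc=[60]
10: 0x5f (blk 11, set 3) → MISS  vc=[60]
11: 0x108 (blk 33, set 1) → L1-HIT  vc=[60]
12: 0x158 (blk 43, set 3) → MISS  vc=[60, 11]
13: 0xe2 (blk 28, set 4) → L1-HIT  vc=[60, 11]
14: 0x67 (blk 12, set 4) → MISS  vc=[60, 11, 28]
15: 0x1e5 (blk 60, set 4) → VC-HIT  vc=[12, 11, 28]
16: 0x58 (blk 11, set 3) → VC-HIT  vc=[12, 43, 28]
17: 0x9d (blk 19, set 3) → MISS  vc=[43, 28, 11]
18: 0x59 (blk 11, set 3) → VC-HIT  vc=[43, 28, 19]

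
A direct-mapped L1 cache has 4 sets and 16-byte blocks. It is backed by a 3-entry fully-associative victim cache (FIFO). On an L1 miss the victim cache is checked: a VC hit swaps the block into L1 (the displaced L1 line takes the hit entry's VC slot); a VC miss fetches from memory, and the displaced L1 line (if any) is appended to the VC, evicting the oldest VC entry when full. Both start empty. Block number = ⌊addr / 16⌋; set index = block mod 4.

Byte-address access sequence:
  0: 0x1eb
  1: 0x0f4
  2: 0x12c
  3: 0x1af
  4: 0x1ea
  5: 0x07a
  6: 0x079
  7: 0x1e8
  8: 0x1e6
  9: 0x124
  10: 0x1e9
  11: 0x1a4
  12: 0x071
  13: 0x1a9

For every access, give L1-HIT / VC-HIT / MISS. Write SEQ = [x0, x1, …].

SEQ = [MISS, MISS, MISS, MISS, VC-HIT, MISS, L1-HIT, L1-HIT, L1-HIT, VC-HIT, VC-HIT, VC-HIT, L1-HIT, L1-HIT]

  [0] addr=0x1eb blk=30 s=2: MISS | VC []
  [1] addr=0xf4 blk=15 s=3: MISS | VC []
  [2] addr=0x12c blk=18 s=2: MISS | VC [30]
  [3] addr=0x1af blk=26 s=2: MISS | VC [30, 18]
  [4] addr=0x1ea blk=30 s=2: VC-HIT | VC [26, 18]
  [5] addr=0x7a blk=7 s=3: MISS | VC [26, 18, 15]
  [6] addr=0x79 blk=7 s=3: L1-HIT | VC [26, 18, 15]
  [7] addr=0x1e8 blk=30 s=2: L1-HIT | VC [26, 18, 15]
  [8] addr=0x1e6 blk=30 s=2: L1-HIT | VC [26, 18, 15]
  [9] addr=0x124 blk=18 s=2: VC-HIT | VC [26, 30, 15]
  [10] addr=0x1e9 blk=30 s=2: VC-HIT | VC [26, 18, 15]
  [11] addr=0x1a4 blk=26 s=2: VC-HIT | VC [30, 18, 15]
  [12] addr=0x71 blk=7 s=3: L1-HIT | VC [30, 18, 15]
  [13] addr=0x1a9 blk=26 s=2: L1-HIT | VC [30, 18, 15]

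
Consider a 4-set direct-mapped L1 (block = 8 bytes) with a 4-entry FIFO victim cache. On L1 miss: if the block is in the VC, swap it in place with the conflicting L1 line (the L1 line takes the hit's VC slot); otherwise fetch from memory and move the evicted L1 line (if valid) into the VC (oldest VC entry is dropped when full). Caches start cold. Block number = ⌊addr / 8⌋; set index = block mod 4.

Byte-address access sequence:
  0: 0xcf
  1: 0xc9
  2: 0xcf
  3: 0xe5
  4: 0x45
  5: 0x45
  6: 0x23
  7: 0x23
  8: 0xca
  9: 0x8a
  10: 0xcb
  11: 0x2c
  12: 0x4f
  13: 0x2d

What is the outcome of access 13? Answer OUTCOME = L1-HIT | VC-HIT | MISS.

OUTCOME = VC-HIT

#0 0xcf→b25/s1 MISS; vc=[]
#1 0xc9→b25/s1 L1-HIT; vc=[]
#2 0xcf→b25/s1 L1-HIT; vc=[]
#3 0xe5→b28/s0 MISS; vc=[]
#4 0x45→b8/s0 MISS; vc=[28]
#5 0x45→b8/s0 L1-HIT; vc=[28]
#6 0x23→b4/s0 MISS; vc=[28,8]
#7 0x23→b4/s0 L1-HIT; vc=[28,8]
#8 0xca→b25/s1 L1-HIT; vc=[28,8]
#9 0x8a→b17/s1 MISS; vc=[28,8,25]
#10 0xcb→b25/s1 VC-HIT; vc=[28,8,17]
#11 0x2c→b5/s1 MISS; vc=[28,8,17,25]
#12 0x4f→b9/s1 MISS; vc=[8,17,25,5]
#13 0x2d→b5/s1 VC-HIT; vc=[8,17,25,9]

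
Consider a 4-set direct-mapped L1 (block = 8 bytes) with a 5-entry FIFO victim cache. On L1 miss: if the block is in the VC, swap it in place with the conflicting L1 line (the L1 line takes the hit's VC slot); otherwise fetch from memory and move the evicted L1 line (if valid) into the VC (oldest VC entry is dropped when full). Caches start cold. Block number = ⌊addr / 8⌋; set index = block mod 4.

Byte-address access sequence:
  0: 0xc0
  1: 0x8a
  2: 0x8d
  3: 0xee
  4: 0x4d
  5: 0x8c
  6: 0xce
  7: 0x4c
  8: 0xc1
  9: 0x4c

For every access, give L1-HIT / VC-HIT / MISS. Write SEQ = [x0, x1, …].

SEQ = [MISS, MISS, L1-HIT, MISS, MISS, VC-HIT, MISS, VC-HIT, L1-HIT, L1-HIT]

#0 0xc0→b24/s0 MISS; vc=[]
#1 0x8a→b17/s1 MISS; vc=[]
#2 0x8d→b17/s1 L1-HIT; vc=[]
#3 0xee→b29/s1 MISS; vc=[17]
#4 0x4d→b9/s1 MISS; vc=[17,29]
#5 0x8c→b17/s1 VC-HIT; vc=[9,29]
#6 0xce→b25/s1 MISS; vc=[9,29,17]
#7 0x4c→b9/s1 VC-HIT; vc=[25,29,17]
#8 0xc1→b24/s0 L1-HIT; vc=[25,29,17]
#9 0x4c→b9/s1 L1-HIT; vc=[25,29,17]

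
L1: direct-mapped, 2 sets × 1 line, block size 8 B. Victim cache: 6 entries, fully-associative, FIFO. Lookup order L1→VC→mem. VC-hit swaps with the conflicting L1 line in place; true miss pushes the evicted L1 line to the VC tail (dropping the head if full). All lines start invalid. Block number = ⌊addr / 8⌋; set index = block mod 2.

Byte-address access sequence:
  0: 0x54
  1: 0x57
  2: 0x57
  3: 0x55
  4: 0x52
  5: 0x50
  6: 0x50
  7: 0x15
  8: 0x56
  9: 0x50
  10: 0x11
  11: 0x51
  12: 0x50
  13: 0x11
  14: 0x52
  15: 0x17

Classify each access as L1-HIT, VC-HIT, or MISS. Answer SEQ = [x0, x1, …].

  [0] addr=0x54 blk=10 s=0: MISS | VC []
  [1] addr=0x57 blk=10 s=0: L1-HIT | VC []
  [2] addr=0x57 blk=10 s=0: L1-HIT | VC []
  [3] addr=0x55 blk=10 s=0: L1-HIT | VC []
  [4] addr=0x52 blk=10 s=0: L1-HIT | VC []
  [5] addr=0x50 blk=10 s=0: L1-HIT | VC []
  [6] addr=0x50 blk=10 s=0: L1-HIT | VC []
  [7] addr=0x15 blk=2 s=0: MISS | VC [10]
  [8] addr=0x56 blk=10 s=0: VC-HIT | VC [2]
  [9] addr=0x50 blk=10 s=0: L1-HIT | VC [2]
  [10] addr=0x11 blk=2 s=0: VC-HIT | VC [10]
  [11] addr=0x51 blk=10 s=0: VC-HIT | VC [2]
  [12] addr=0x50 blk=10 s=0: L1-HIT | VC [2]
  [13] addr=0x11 blk=2 s=0: VC-HIT | VC [10]
  [14] addr=0x52 blk=10 s=0: VC-HIT | VC [2]
  [15] addr=0x17 blk=2 s=0: VC-HIT | VC [10]

SEQ = [MISS, L1-HIT, L1-HIT, L1-HIT, L1-HIT, L1-HIT, L1-HIT, MISS, VC-HIT, L1-HIT, VC-HIT, VC-HIT, L1-HIT, VC-HIT, VC-HIT, VC-HIT]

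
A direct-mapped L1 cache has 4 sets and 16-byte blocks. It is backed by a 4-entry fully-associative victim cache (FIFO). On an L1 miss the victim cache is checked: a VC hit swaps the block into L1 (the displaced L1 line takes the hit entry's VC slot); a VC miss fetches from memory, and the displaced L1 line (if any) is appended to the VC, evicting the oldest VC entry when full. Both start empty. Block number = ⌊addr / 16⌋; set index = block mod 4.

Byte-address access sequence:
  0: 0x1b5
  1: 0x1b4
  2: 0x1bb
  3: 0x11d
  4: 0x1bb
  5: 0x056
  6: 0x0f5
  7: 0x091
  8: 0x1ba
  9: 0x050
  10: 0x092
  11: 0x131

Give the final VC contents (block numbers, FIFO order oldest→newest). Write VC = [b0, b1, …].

VC = [17, 15, 5, 27]

  [0] addr=0x1b5 blk=27 s=3: MISS | VC []
  [1] addr=0x1b4 blk=27 s=3: L1-HIT | VC []
  [2] addr=0x1bb blk=27 s=3: L1-HIT | VC []
  [3] addr=0x11d blk=17 s=1: MISS | VC []
  [4] addr=0x1bb blk=27 s=3: L1-HIT | VC []
  [5] addr=0x56 blk=5 s=1: MISS | VC [17]
  [6] addr=0xf5 blk=15 s=3: MISS | VC [17, 27]
  [7] addr=0x91 blk=9 s=1: MISS | VC [17, 27, 5]
  [8] addr=0x1ba blk=27 s=3: VC-HIT | VC [17, 15, 5]
  [9] addr=0x50 blk=5 s=1: VC-HIT | VC [17, 15, 9]
  [10] addr=0x92 blk=9 s=1: VC-HIT | VC [17, 15, 5]
  [11] addr=0x131 blk=19 s=3: MISS | VC [17, 15, 5, 27]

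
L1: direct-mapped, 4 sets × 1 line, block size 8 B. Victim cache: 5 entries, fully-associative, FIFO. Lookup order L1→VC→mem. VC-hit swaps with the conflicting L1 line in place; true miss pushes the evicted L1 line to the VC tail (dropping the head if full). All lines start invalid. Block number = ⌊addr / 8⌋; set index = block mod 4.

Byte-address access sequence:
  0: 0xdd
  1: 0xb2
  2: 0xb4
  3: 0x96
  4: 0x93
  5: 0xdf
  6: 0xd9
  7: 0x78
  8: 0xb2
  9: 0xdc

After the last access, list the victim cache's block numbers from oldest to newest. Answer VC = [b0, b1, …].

VC = [18, 15]

  [0] addr=0xdd blk=27 s=3: MISS | VC []
  [1] addr=0xb2 blk=22 s=2: MISS | VC []
  [2] addr=0xb4 blk=22 s=2: L1-HIT | VC []
  [3] addr=0x96 blk=18 s=2: MISS | VC [22]
  [4] addr=0x93 blk=18 s=2: L1-HIT | VC [22]
  [5] addr=0xdf blk=27 s=3: L1-HIT | VC [22]
  [6] addr=0xd9 blk=27 s=3: L1-HIT | VC [22]
  [7] addr=0x78 blk=15 s=3: MISS | VC [22, 27]
  [8] addr=0xb2 blk=22 s=2: VC-HIT | VC [18, 27]
  [9] addr=0xdc blk=27 s=3: VC-HIT | VC [18, 15]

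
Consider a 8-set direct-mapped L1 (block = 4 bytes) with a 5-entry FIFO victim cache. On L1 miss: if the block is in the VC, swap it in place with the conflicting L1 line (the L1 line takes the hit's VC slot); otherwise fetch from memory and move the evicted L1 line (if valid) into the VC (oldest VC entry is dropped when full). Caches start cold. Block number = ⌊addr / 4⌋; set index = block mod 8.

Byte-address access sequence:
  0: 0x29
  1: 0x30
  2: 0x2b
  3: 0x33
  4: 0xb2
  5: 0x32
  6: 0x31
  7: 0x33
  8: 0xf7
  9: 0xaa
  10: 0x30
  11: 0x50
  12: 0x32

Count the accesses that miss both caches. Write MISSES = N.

MISSES = 6

  [0] addr=0x29 blk=10 s=2: MISS | VC []
  [1] addr=0x30 blk=12 s=4: MISS | VC []
  [2] addr=0x2b blk=10 s=2: L1-HIT | VC []
  [3] addr=0x33 blk=12 s=4: L1-HIT | VC []
  [4] addr=0xb2 blk=44 s=4: MISS | VC [12]
  [5] addr=0x32 blk=12 s=4: VC-HIT | VC [44]
  [6] addr=0x31 blk=12 s=4: L1-HIT | VC [44]
  [7] addr=0x33 blk=12 s=4: L1-HIT | VC [44]
  [8] addr=0xf7 blk=61 s=5: MISS | VC [44]
  [9] addr=0xaa blk=42 s=2: MISS | VC [44, 10]
  [10] addr=0x30 blk=12 s=4: L1-HIT | VC [44, 10]
  [11] addr=0x50 blk=20 s=4: MISS | VC [44, 10, 12]
  [12] addr=0x32 blk=12 s=4: VC-HIT | VC [44, 10, 20]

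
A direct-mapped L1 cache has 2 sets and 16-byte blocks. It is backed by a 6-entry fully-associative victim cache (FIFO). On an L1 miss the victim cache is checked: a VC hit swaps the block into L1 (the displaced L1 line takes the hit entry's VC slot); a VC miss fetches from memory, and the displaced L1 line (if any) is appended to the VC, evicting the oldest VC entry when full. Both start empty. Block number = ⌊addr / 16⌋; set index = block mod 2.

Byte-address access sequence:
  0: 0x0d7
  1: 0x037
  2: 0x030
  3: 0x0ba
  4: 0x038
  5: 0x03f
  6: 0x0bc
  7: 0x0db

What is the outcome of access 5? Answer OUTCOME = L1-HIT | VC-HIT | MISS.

  [0] addr=0xd7 blk=13 s=1: MISS | VC []
  [1] addr=0x37 blk=3 s=1: MISS | VC [13]
  [2] addr=0x30 blk=3 s=1: L1-HIT | VC [13]
  [3] addr=0xba blk=11 s=1: MISS | VC [13, 3]
  [4] addr=0x38 blk=3 s=1: VC-HIT | VC [13, 11]
  [5] addr=0x3f blk=3 s=1: L1-HIT | VC [13, 11]
  [6] addr=0xbc blk=11 s=1: VC-HIT | VC [13, 3]
  [7] addr=0xdb blk=13 s=1: VC-HIT | VC [11, 3]

OUTCOME = L1-HIT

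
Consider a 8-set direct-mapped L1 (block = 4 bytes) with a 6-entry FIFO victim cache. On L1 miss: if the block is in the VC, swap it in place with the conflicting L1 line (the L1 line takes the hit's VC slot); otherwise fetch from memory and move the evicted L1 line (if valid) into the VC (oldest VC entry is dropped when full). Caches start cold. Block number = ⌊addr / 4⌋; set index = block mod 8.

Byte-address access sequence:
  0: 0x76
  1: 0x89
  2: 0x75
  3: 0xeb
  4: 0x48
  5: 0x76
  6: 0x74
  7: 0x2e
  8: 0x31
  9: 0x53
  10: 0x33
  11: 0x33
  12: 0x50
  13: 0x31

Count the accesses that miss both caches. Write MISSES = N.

MISSES = 7

0: 0x76 (blk 29, set 5) → MISS  vc=[]
1: 0x89 (blk 34, set 2) → MISS  vc=[]
2: 0x75 (blk 29, set 5) → L1-HIT  vc=[]
3: 0xeb (blk 58, set 2) → MISS  vc=[34]
4: 0x48 (blk 18, set 2) → MISS  vc=[34, 58]
5: 0x76 (blk 29, set 5) → L1-HIT  vc=[34, 58]
6: 0x74 (blk 29, set 5) → L1-HIT  vc=[34, 58]
7: 0x2e (blk 11, set 3) → MISS  vc=[34, 58]
8: 0x31 (blk 12, set 4) → MISS  vc=[34, 58]
9: 0x53 (blk 20, set 4) → MISS  vc=[34, 58, 12]
10: 0x33 (blk 12, set 4) → VC-HIT  vc=[34, 58, 20]
11: 0x33 (blk 12, set 4) → L1-HIT  vc=[34, 58, 20]
12: 0x50 (blk 20, set 4) → VC-HIT  vc=[34, 58, 12]
13: 0x31 (blk 12, set 4) → VC-HIT  vc=[34, 58, 20]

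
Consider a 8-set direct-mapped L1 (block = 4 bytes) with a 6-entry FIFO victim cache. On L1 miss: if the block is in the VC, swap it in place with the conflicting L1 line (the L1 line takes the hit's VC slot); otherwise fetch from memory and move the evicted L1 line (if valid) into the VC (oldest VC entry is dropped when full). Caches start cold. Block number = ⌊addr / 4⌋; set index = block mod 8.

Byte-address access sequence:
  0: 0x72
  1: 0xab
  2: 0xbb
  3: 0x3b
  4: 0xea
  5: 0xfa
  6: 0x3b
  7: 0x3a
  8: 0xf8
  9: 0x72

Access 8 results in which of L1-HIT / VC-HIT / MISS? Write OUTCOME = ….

OUTCOME = VC-HIT

0: 0x72 (blk 28, set 4) → MISS  vc=[]
1: 0xab (blk 42, set 2) → MISS  vc=[]
2: 0xbb (blk 46, set 6) → MISS  vc=[]
3: 0x3b (blk 14, set 6) → MISS  vc=[46]
4: 0xea (blk 58, set 2) → MISS  vc=[46, 42]
5: 0xfa (blk 62, set 6) → MISS  vc=[46, 42, 14]
6: 0x3b (blk 14, set 6) → VC-HIT  vc=[46, 42, 62]
7: 0x3a (blk 14, set 6) → L1-HIT  vc=[46, 42, 62]
8: 0xf8 (blk 62, set 6) → VC-HIT  vc=[46, 42, 14]
9: 0x72 (blk 28, set 4) → L1-HIT  vc=[46, 42, 14]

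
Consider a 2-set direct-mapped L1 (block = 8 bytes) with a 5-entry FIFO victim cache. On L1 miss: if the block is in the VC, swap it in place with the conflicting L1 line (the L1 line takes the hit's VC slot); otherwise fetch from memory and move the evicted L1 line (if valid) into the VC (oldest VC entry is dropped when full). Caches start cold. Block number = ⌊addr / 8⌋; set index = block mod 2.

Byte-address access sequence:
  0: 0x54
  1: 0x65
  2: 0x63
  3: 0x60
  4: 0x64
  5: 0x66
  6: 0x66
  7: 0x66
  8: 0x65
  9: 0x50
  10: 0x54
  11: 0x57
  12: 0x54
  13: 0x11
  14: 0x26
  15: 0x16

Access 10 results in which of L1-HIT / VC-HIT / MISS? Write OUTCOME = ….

OUTCOME = L1-HIT

0: 0x54 (blk 10, set 0) → MISS  vc=[]
1: 0x65 (blk 12, set 0) → MISS  vc=[10]
2: 0x63 (blk 12, set 0) → L1-HIT  vc=[10]
3: 0x60 (blk 12, set 0) → L1-HIT  vc=[10]
4: 0x64 (blk 12, set 0) → L1-HIT  vc=[10]
5: 0x66 (blk 12, set 0) → L1-HIT  vc=[10]
6: 0x66 (blk 12, set 0) → L1-HIT  vc=[10]
7: 0x66 (blk 12, set 0) → L1-HIT  vc=[10]
8: 0x65 (blk 12, set 0) → L1-HIT  vc=[10]
9: 0x50 (blk 10, set 0) → VC-HIT  vc=[12]
10: 0x54 (blk 10, set 0) → L1-HIT  vc=[12]
11: 0x57 (blk 10, set 0) → L1-HIT  vc=[12]
12: 0x54 (blk 10, set 0) → L1-HIT  vc=[12]
13: 0x11 (blk 2, set 0) → MISS  vc=[12, 10]
14: 0x26 (blk 4, set 0) → MISS  vc=[12, 10, 2]
15: 0x16 (blk 2, set 0) → VC-HIT  vc=[12, 10, 4]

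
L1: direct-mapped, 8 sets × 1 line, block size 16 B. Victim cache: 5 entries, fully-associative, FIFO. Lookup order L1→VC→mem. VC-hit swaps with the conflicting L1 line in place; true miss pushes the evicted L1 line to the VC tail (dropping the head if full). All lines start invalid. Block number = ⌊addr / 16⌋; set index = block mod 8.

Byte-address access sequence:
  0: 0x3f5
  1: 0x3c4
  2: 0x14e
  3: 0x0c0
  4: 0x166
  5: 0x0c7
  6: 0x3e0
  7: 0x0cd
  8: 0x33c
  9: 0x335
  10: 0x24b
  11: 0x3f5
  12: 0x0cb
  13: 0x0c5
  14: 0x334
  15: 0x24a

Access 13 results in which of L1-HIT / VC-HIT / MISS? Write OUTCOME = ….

  [0] addr=0x3f5 blk=63 s=7: MISS | VC []
  [1] addr=0x3c4 blk=60 s=4: MISS | VC []
  [2] addr=0x14e blk=20 s=4: MISS | VC [60]
  [3] addr=0xc0 blk=12 s=4: MISS | VC [60, 20]
  [4] addr=0x166 blk=22 s=6: MISS | VC [60, 20]
  [5] addr=0xc7 blk=12 s=4: L1-HIT | VC [60, 20]
  [6] addr=0x3e0 blk=62 s=6: MISS | VC [60, 20, 22]
  [7] addr=0xcd blk=12 s=4: L1-HIT | VC [60, 20, 22]
  [8] addr=0x33c blk=51 s=3: MISS | VC [60, 20, 22]
  [9] addr=0x335 blk=51 s=3: L1-HIT | VC [60, 20, 22]
  [10] addr=0x24b blk=36 s=4: MISS | VC [60, 20, 22, 12]
  [11] addr=0x3f5 blk=63 s=7: L1-HIT | VC [60, 20, 22, 12]
  [12] addr=0xcb blk=12 s=4: VC-HIT | VC [60, 20, 22, 36]
  [13] addr=0xc5 blk=12 s=4: L1-HIT | VC [60, 20, 22, 36]
  [14] addr=0x334 blk=51 s=3: L1-HIT | VC [60, 20, 22, 36]
  [15] addr=0x24a blk=36 s=4: VC-HIT | VC [60, 20, 22, 12]

OUTCOME = L1-HIT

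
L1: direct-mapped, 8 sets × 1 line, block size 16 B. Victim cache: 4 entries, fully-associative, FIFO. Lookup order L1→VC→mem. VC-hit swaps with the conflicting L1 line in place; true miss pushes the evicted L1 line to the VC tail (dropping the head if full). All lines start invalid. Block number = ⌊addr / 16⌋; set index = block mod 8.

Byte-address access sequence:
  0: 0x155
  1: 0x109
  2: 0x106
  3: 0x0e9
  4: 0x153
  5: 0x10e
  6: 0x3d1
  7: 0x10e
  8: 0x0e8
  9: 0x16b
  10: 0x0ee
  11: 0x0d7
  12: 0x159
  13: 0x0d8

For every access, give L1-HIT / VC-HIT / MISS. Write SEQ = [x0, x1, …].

SEQ = [MISS, MISS, L1-HIT, MISS, L1-HIT, L1-HIT, MISS, L1-HIT, L1-HIT, MISS, VC-HIT, MISS, VC-HIT, VC-HIT]

  [0] addr=0x155 blk=21 s=5: MISS | VC []
  [1] addr=0x109 blk=16 s=0: MISS | VC []
  [2] addr=0x106 blk=16 s=0: L1-HIT | VC []
  [3] addr=0xe9 blk=14 s=6: MISS | VC []
  [4] addr=0x153 blk=21 s=5: L1-HIT | VC []
  [5] addr=0x10e blk=16 s=0: L1-HIT | VC []
  [6] addr=0x3d1 blk=61 s=5: MISS | VC [21]
  [7] addr=0x10e blk=16 s=0: L1-HIT | VC [21]
  [8] addr=0xe8 blk=14 s=6: L1-HIT | VC [21]
  [9] addr=0x16b blk=22 s=6: MISS | VC [21, 14]
  [10] addr=0xee blk=14 s=6: VC-HIT | VC [21, 22]
  [11] addr=0xd7 blk=13 s=5: MISS | VC [21, 22, 61]
  [12] addr=0x159 blk=21 s=5: VC-HIT | VC [13, 22, 61]
  [13] addr=0xd8 blk=13 s=5: VC-HIT | VC [21, 22, 61]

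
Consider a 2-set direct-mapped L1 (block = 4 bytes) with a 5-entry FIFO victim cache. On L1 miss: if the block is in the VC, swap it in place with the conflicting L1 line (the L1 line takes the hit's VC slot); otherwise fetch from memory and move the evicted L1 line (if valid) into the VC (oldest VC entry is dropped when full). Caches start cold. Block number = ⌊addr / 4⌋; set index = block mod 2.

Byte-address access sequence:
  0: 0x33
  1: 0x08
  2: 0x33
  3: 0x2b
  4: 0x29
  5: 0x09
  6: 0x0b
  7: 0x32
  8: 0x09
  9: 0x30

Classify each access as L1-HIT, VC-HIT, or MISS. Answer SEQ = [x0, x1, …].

SEQ = [MISS, MISS, VC-HIT, MISS, L1-HIT, VC-HIT, L1-HIT, VC-HIT, VC-HIT, VC-HIT]

  [0] addr=0x33 blk=12 s=0: MISS | VC []
  [1] addr=0x8 blk=2 s=0: MISS | VC [12]
  [2] addr=0x33 blk=12 s=0: VC-HIT | VC [2]
  [3] addr=0x2b blk=10 s=0: MISS | VC [2, 12]
  [4] addr=0x29 blk=10 s=0: L1-HIT | VC [2, 12]
  [5] addr=0x9 blk=2 s=0: VC-HIT | VC [10, 12]
  [6] addr=0xb blk=2 s=0: L1-HIT | VC [10, 12]
  [7] addr=0x32 blk=12 s=0: VC-HIT | VC [10, 2]
  [8] addr=0x9 blk=2 s=0: VC-HIT | VC [10, 12]
  [9] addr=0x30 blk=12 s=0: VC-HIT | VC [10, 2]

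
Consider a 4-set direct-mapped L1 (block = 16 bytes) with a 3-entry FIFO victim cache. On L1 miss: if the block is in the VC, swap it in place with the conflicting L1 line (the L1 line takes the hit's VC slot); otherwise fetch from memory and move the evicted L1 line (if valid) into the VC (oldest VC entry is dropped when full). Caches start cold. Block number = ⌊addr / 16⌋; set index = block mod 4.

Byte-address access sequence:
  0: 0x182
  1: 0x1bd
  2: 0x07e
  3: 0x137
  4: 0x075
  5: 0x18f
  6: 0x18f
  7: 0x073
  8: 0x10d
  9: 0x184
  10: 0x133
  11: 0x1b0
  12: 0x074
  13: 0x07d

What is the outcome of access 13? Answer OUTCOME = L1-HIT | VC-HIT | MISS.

OUTCOME = L1-HIT

#0 0x182→b24/s0 MISS; vc=[]
#1 0x1bd→b27/s3 MISS; vc=[]
#2 0x7e→b7/s3 MISS; vc=[27]
#3 0x137→b19/s3 MISS; vc=[27,7]
#4 0x75→b7/s3 VC-HIT; vc=[27,19]
#5 0x18f→b24/s0 L1-HIT; vc=[27,19]
#6 0x18f→b24/s0 L1-HIT; vc=[27,19]
#7 0x73→b7/s3 L1-HIT; vc=[27,19]
#8 0x10d→b16/s0 MISS; vc=[27,19,24]
#9 0x184→b24/s0 VC-HIT; vc=[27,19,16]
#10 0x133→b19/s3 VC-HIT; vc=[27,7,16]
#11 0x1b0→b27/s3 VC-HIT; vc=[19,7,16]
#12 0x74→b7/s3 VC-HIT; vc=[19,27,16]
#13 0x7d→b7/s3 L1-HIT; vc=[19,27,16]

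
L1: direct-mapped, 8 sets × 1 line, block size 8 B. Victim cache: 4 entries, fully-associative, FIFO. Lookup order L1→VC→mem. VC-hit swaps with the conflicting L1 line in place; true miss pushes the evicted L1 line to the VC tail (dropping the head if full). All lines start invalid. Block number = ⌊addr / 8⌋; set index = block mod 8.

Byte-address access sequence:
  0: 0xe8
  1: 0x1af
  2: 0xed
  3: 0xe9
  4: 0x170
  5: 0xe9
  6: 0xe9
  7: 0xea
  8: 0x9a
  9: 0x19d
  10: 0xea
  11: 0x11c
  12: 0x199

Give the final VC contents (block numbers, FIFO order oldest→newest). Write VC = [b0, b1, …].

  [0] addr=0xe8 blk=29 s=5: MISS | VC []
  [1] addr=0x1af blk=53 s=5: MISS | VC [29]
  [2] addr=0xed blk=29 s=5: VC-HIT | VC [53]
  [3] addr=0xe9 blk=29 s=5: L1-HIT | VC [53]
  [4] addr=0x170 blk=46 s=6: MISS | VC [53]
  [5] addr=0xe9 blk=29 s=5: L1-HIT | VC [53]
  [6] addr=0xe9 blk=29 s=5: L1-HIT | VC [53]
  [7] addr=0xea blk=29 s=5: L1-HIT | VC [53]
  [8] addr=0x9a blk=19 s=3: MISS | VC [53]
  [9] addr=0x19d blk=51 s=3: MISS | VC [53, 19]
  [10] addr=0xea blk=29 s=5: L1-HIT | VC [53, 19]
  [11] addr=0x11c blk=35 s=3: MISS | VC [53, 19, 51]
  [12] addr=0x199 blk=51 s=3: VC-HIT | VC [53, 19, 35]

VC = [53, 19, 35]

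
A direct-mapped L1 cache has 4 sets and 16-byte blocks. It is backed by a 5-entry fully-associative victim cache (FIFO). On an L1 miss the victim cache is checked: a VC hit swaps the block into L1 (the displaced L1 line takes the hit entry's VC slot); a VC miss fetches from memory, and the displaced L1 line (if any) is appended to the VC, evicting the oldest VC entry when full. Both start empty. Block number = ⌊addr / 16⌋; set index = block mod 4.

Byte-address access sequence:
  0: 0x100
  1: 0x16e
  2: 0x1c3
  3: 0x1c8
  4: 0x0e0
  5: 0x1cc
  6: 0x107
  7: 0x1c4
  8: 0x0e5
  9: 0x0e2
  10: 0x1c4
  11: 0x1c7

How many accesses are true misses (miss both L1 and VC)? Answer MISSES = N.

0: 0x100 (blk 16, set 0) → MISS  vc=[]
1: 0x16e (blk 22, set 2) → MISS  vc=[]
2: 0x1c3 (blk 28, set 0) → MISS  vc=[16]
3: 0x1c8 (blk 28, set 0) → L1-HIT  vc=[16]
4: 0xe0 (blk 14, set 2) → MISS  vc=[16, 22]
5: 0x1cc (blk 28, set 0) → L1-HIT  vc=[16, 22]
6: 0x107 (blk 16, set 0) → VC-HIT  vc=[28, 22]
7: 0x1c4 (blk 28, set 0) → VC-HIT  vc=[16, 22]
8: 0xe5 (blk 14, set 2) → L1-HIT  vc=[16, 22]
9: 0xe2 (blk 14, set 2) → L1-HIT  vc=[16, 22]
10: 0x1c4 (blk 28, set 0) → L1-HIT  vc=[16, 22]
11: 0x1c7 (blk 28, set 0) → L1-HIT  vc=[16, 22]

MISSES = 4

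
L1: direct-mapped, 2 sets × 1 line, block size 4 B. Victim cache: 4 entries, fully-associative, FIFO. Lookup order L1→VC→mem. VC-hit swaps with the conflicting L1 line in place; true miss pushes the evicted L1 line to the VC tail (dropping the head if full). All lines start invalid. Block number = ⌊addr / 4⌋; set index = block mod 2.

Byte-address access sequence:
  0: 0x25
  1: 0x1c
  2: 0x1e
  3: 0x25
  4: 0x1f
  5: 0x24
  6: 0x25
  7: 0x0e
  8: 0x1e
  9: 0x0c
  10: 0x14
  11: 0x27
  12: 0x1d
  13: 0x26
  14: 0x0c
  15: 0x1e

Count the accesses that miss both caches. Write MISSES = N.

MISSES = 4

0: 0x25 (blk 9, set 1) → MISS  vc=[]
1: 0x1c (blk 7, set 1) → MISS  vc=[9]
2: 0x1e (blk 7, set 1) → L1-HIT  vc=[9]
3: 0x25 (blk 9, set 1) → VC-HIT  vc=[7]
4: 0x1f (blk 7, set 1) → VC-HIT  vc=[9]
5: 0x24 (blk 9, set 1) → VC-HIT  vc=[7]
6: 0x25 (blk 9, set 1) → L1-HIT  vc=[7]
7: 0xe (blk 3, set 1) → MISS  vc=[7, 9]
8: 0x1e (blk 7, set 1) → VC-HIT  vc=[3, 9]
9: 0xc (blk 3, set 1) → VC-HIT  vc=[7, 9]
10: 0x14 (blk 5, set 1) → MISS  vc=[7, 9, 3]
11: 0x27 (blk 9, set 1) → VC-HIT  vc=[7, 5, 3]
12: 0x1d (blk 7, set 1) → VC-HIT  vc=[9, 5, 3]
13: 0x26 (blk 9, set 1) → VC-HIT  vc=[7, 5, 3]
14: 0xc (blk 3, set 1) → VC-HIT  vc=[7, 5, 9]
15: 0x1e (blk 7, set 1) → VC-HIT  vc=[3, 5, 9]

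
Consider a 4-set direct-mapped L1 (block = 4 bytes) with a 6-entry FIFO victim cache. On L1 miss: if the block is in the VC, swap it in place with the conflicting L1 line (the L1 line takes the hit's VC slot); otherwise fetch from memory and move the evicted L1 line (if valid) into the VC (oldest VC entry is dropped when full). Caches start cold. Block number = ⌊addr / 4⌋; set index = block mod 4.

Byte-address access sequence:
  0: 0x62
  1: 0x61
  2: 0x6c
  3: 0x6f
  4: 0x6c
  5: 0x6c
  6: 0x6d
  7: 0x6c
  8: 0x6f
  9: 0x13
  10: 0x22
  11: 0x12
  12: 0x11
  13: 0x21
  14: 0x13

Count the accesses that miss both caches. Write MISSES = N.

0: 0x62 (blk 24, set 0) → MISS  vc=[]
1: 0x61 (blk 24, set 0) → L1-HIT  vc=[]
2: 0x6c (blk 27, set 3) → MISS  vc=[]
3: 0x6f (blk 27, set 3) → L1-HIT  vc=[]
4: 0x6c (blk 27, set 3) → L1-HIT  vc=[]
5: 0x6c (blk 27, set 3) → L1-HIT  vc=[]
6: 0x6d (blk 27, set 3) → L1-HIT  vc=[]
7: 0x6c (blk 27, set 3) → L1-HIT  vc=[]
8: 0x6f (blk 27, set 3) → L1-HIT  vc=[]
9: 0x13 (blk 4, set 0) → MISS  vc=[24]
10: 0x22 (blk 8, set 0) → MISS  vc=[24, 4]
11: 0x12 (blk 4, set 0) → VC-HIT  vc=[24, 8]
12: 0x11 (blk 4, set 0) → L1-HIT  vc=[24, 8]
13: 0x21 (blk 8, set 0) → VC-HIT  vc=[24, 4]
14: 0x13 (blk 4, set 0) → VC-HIT  vc=[24, 8]

MISSES = 4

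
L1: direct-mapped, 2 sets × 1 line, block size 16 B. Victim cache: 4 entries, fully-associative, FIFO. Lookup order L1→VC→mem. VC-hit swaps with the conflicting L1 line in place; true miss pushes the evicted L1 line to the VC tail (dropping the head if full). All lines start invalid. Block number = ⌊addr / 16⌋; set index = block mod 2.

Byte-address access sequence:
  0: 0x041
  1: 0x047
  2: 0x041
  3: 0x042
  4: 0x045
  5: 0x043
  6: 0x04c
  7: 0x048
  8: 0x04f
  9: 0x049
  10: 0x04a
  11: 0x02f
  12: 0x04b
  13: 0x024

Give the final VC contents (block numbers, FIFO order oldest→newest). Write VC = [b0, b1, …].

VC = [4]

#0 0x41→b4/s0 MISS; vc=[]
#1 0x47→b4/s0 L1-HIT; vc=[]
#2 0x41→b4/s0 L1-HIT; vc=[]
#3 0x42→b4/s0 L1-HIT; vc=[]
#4 0x45→b4/s0 L1-HIT; vc=[]
#5 0x43→b4/s0 L1-HIT; vc=[]
#6 0x4c→b4/s0 L1-HIT; vc=[]
#7 0x48→b4/s0 L1-HIT; vc=[]
#8 0x4f→b4/s0 L1-HIT; vc=[]
#9 0x49→b4/s0 L1-HIT; vc=[]
#10 0x4a→b4/s0 L1-HIT; vc=[]
#11 0x2f→b2/s0 MISS; vc=[4]
#12 0x4b→b4/s0 VC-HIT; vc=[2]
#13 0x24→b2/s0 VC-HIT; vc=[4]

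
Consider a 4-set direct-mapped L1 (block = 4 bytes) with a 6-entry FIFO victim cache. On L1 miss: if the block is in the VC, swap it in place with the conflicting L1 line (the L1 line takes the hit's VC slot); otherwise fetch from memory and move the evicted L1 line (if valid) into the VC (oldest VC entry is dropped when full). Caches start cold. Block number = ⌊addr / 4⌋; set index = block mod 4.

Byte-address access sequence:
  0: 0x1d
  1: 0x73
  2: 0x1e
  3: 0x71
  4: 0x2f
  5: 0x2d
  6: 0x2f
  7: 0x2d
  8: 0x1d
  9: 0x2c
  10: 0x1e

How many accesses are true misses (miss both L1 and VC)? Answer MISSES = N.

MISSES = 3

  [0] addr=0x1d blk=7 s=3: MISS | VC []
  [1] addr=0x73 blk=28 s=0: MISS | VC []
  [2] addr=0x1e blk=7 s=3: L1-HIT | VC []
  [3] addr=0x71 blk=28 s=0: L1-HIT | VC []
  [4] addr=0x2f blk=11 s=3: MISS | VC [7]
  [5] addr=0x2d blk=11 s=3: L1-HIT | VC [7]
  [6] addr=0x2f blk=11 s=3: L1-HIT | VC [7]
  [7] addr=0x2d blk=11 s=3: L1-HIT | VC [7]
  [8] addr=0x1d blk=7 s=3: VC-HIT | VC [11]
  [9] addr=0x2c blk=11 s=3: VC-HIT | VC [7]
  [10] addr=0x1e blk=7 s=3: VC-HIT | VC [11]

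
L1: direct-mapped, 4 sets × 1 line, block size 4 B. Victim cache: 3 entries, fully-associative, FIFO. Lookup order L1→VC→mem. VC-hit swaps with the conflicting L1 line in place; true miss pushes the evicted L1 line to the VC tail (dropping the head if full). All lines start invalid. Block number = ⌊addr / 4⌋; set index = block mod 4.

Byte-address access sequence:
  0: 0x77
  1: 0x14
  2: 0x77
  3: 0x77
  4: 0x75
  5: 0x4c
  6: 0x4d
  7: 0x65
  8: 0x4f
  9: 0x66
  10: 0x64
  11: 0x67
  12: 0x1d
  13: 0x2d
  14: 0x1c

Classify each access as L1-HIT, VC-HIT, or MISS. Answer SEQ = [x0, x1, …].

SEQ = [MISS, MISS, VC-HIT, L1-HIT, L1-HIT, MISS, L1-HIT, MISS, L1-HIT, L1-HIT, L1-HIT, L1-HIT, MISS, MISS, VC-HIT]

0: 0x77 (blk 29, set 1) → MISS  vc=[]
1: 0x14 (blk 5, set 1) → MISS  vc=[29]
2: 0x77 (blk 29, set 1) → VC-HIT  vc=[5]
3: 0x77 (blk 29, set 1) → L1-HIT  vc=[5]
4: 0x75 (blk 29, set 1) → L1-HIT  vc=[5]
5: 0x4c (blk 19, set 3) → MISS  vc=[5]
6: 0x4d (blk 19, set 3) → L1-HIT  vc=[5]
7: 0x65 (blk 25, set 1) → MISS  vc=[5, 29]
8: 0x4f (blk 19, set 3) → L1-HIT  vc=[5, 29]
9: 0x66 (blk 25, set 1) → L1-HIT  vc=[5, 29]
10: 0x64 (blk 25, set 1) → L1-HIT  vc=[5, 29]
11: 0x67 (blk 25, set 1) → L1-HIT  vc=[5, 29]
12: 0x1d (blk 7, set 3) → MISS  vc=[5, 29, 19]
13: 0x2d (blk 11, set 3) → MISS  vc=[29, 19, 7]
14: 0x1c (blk 7, set 3) → VC-HIT  vc=[29, 19, 11]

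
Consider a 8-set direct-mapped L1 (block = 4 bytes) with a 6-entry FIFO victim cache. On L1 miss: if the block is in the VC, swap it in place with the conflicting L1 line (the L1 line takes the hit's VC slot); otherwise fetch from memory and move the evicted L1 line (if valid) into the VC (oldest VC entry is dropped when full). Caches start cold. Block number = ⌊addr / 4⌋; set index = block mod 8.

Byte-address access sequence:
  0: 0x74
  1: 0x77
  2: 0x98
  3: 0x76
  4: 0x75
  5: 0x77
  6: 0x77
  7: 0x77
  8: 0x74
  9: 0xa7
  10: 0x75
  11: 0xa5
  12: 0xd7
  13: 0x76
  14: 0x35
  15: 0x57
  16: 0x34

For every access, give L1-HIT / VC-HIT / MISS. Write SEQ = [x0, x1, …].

0: 0x74 (blk 29, set 5) → MISS  vc=[]
1: 0x77 (blk 29, set 5) → L1-HIT  vc=[]
2: 0x98 (blk 38, set 6) → MISS  vc=[]
3: 0x76 (blk 29, set 5) → L1-HIT  vc=[]
4: 0x75 (blk 29, set 5) → L1-HIT  vc=[]
5: 0x77 (blk 29, set 5) → L1-HIT  vc=[]
6: 0x77 (blk 29, set 5) → L1-HIT  vc=[]
7: 0x77 (blk 29, set 5) → L1-HIT  vc=[]
8: 0x74 (blk 29, set 5) → L1-HIT  vc=[]
9: 0xa7 (blk 41, set 1) → MISS  vc=[]
10: 0x75 (blk 29, set 5) → L1-HIT  vc=[]
11: 0xa5 (blk 41, set 1) → L1-HIT  vc=[]
12: 0xd7 (blk 53, set 5) → MISS  vc=[29]
13: 0x76 (blk 29, set 5) → VC-HIT  vc=[53]
14: 0x35 (blk 13, set 5) → MISS  vc=[53, 29]
15: 0x57 (blk 21, set 5) → MISS  vc=[53, 29, 13]
16: 0x34 (blk 13, set 5) → VC-HIT  vc=[53, 29, 21]

SEQ = [MISS, L1-HIT, MISS, L1-HIT, L1-HIT, L1-HIT, L1-HIT, L1-HIT, L1-HIT, MISS, L1-HIT, L1-HIT, MISS, VC-HIT, MISS, MISS, VC-HIT]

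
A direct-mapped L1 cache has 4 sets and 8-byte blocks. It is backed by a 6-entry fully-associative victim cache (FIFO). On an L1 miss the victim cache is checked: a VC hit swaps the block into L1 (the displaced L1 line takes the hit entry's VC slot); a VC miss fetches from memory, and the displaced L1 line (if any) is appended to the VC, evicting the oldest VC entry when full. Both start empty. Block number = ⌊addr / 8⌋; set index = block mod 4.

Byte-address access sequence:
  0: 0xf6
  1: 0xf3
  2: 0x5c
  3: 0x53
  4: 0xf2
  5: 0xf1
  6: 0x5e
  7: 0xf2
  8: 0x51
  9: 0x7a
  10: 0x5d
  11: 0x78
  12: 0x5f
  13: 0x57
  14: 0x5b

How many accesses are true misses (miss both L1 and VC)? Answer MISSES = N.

MISSES = 4

#0 0xf6→b30/s2 MISS; vc=[]
#1 0xf3→b30/s2 L1-HIT; vc=[]
#2 0x5c→b11/s3 MISS; vc=[]
#3 0x53→b10/s2 MISS; vc=[30]
#4 0xf2→b30/s2 VC-HIT; vc=[10]
#5 0xf1→b30/s2 L1-HIT; vc=[10]
#6 0x5e→b11/s3 L1-HIT; vc=[10]
#7 0xf2→b30/s2 L1-HIT; vc=[10]
#8 0x51→b10/s2 VC-HIT; vc=[30]
#9 0x7a→b15/s3 MISS; vc=[30,11]
#10 0x5d→b11/s3 VC-HIT; vc=[30,15]
#11 0x78→b15/s3 VC-HIT; vc=[30,11]
#12 0x5f→b11/s3 VC-HIT; vc=[30,15]
#13 0x57→b10/s2 L1-HIT; vc=[30,15]
#14 0x5b→b11/s3 L1-HIT; vc=[30,15]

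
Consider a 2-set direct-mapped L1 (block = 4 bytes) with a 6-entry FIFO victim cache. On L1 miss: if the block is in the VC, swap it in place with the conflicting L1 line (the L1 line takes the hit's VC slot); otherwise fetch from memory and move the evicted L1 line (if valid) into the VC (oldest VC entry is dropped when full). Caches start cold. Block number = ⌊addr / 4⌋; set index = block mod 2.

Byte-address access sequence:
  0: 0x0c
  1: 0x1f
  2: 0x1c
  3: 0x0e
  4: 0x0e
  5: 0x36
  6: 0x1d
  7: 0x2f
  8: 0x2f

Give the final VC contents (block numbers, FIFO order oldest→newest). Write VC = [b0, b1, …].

VC = [13, 3, 7]

#0 0xc→b3/s1 MISS; vc=[]
#1 0x1f→b7/s1 MISS; vc=[3]
#2 0x1c→b7/s1 L1-HIT; vc=[3]
#3 0xe→b3/s1 VC-HIT; vc=[7]
#4 0xe→b3/s1 L1-HIT; vc=[7]
#5 0x36→b13/s1 MISS; vc=[7,3]
#6 0x1d→b7/s1 VC-HIT; vc=[13,3]
#7 0x2f→b11/s1 MISS; vc=[13,3,7]
#8 0x2f→b11/s1 L1-HIT; vc=[13,3,7]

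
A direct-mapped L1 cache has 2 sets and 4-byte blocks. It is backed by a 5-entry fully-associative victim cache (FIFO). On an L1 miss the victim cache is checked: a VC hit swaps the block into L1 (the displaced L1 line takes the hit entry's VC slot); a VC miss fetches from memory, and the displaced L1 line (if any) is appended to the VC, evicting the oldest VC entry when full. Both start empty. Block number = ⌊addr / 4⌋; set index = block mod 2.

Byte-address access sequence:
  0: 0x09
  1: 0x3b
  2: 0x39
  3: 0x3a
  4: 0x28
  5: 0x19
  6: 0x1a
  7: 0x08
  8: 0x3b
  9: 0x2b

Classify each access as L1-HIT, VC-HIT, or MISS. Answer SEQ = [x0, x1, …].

  [0] addr=0x9 blk=2 s=0: MISS | VC []
  [1] addr=0x3b blk=14 s=0: MISS | VC [2]
  [2] addr=0x39 blk=14 s=0: L1-HIT | VC [2]
  [3] addr=0x3a blk=14 s=0: L1-HIT | VC [2]
  [4] addr=0x28 blk=10 s=0: MISS | VC [2, 14]
  [5] addr=0x19 blk=6 s=0: MISS | VC [2, 14, 10]
  [6] addr=0x1a blk=6 s=0: L1-HIT | VC [2, 14, 10]
  [7] addr=0x8 blk=2 s=0: VC-HIT | VC [6, 14, 10]
  [8] addr=0x3b blk=14 s=0: VC-HIT | VC [6, 2, 10]
  [9] addr=0x2b blk=10 s=0: VC-HIT | VC [6, 2, 14]

SEQ = [MISS, MISS, L1-HIT, L1-HIT, MISS, MISS, L1-HIT, VC-HIT, VC-HIT, VC-HIT]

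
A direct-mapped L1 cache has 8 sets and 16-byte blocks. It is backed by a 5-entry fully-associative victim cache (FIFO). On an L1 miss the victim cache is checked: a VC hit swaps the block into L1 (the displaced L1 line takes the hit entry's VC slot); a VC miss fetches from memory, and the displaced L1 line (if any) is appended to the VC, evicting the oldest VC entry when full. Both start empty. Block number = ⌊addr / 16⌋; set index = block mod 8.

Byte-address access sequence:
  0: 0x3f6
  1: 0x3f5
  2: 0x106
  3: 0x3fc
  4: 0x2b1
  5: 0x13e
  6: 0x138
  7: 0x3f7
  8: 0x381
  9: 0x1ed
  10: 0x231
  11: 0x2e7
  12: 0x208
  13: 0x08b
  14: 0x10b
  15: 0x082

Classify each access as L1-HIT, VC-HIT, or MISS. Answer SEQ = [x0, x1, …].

SEQ = [MISS, L1-HIT, MISS, L1-HIT, MISS, MISS, L1-HIT, L1-HIT, MISS, MISS, MISS, MISS, MISS, MISS, VC-HIT, VC-HIT]

  [0] addr=0x3f6 blk=63 s=7: MISS | VC []
  [1] addr=0x3f5 blk=63 s=7: L1-HIT | VC []
  [2] addr=0x106 blk=16 s=0: MISS | VC []
  [3] addr=0x3fc blk=63 s=7: L1-HIT | VC []
  [4] addr=0x2b1 blk=43 s=3: MISS | VC []
  [5] addr=0x13e blk=19 s=3: MISS | VC [43]
  [6] addr=0x138 blk=19 s=3: L1-HIT | VC [43]
  [7] addr=0x3f7 blk=63 s=7: L1-HIT | VC [43]
  [8] addr=0x381 blk=56 s=0: MISS | VC [43, 16]
  [9] addr=0x1ed blk=30 s=6: MISS | VC [43, 16]
  [10] addr=0x231 blk=35 s=3: MISS | VC [43, 16, 19]
  [11] addr=0x2e7 blk=46 s=6: MISS | VC [43, 16, 19, 30]
  [12] addr=0x208 blk=32 s=0: MISS | VC [43, 16, 19, 30, 56]
  [13] addr=0x8b blk=8 s=0: MISS | VC [16, 19, 30, 56, 32]
  [14] addr=0x10b blk=16 s=0: VC-HIT | VC [8, 19, 30, 56, 32]
  [15] addr=0x82 blk=8 s=0: VC-HIT | VC [16, 19, 30, 56, 32]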